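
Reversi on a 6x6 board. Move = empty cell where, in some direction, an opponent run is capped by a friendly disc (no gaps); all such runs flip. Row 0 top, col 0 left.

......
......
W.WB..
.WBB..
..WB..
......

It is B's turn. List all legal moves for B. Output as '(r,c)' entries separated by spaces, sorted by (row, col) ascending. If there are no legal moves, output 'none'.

(1,0): no bracket -> illegal
(1,1): flips 1 -> legal
(1,2): flips 1 -> legal
(1,3): no bracket -> illegal
(2,1): flips 1 -> legal
(3,0): flips 1 -> legal
(4,0): no bracket -> illegal
(4,1): flips 1 -> legal
(5,1): flips 1 -> legal
(5,2): flips 1 -> legal
(5,3): no bracket -> illegal

Answer: (1,1) (1,2) (2,1) (3,0) (4,1) (5,1) (5,2)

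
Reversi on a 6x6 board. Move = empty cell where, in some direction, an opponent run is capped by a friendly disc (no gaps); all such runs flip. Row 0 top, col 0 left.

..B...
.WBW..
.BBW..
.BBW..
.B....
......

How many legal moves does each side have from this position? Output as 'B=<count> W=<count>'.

-- B to move --
(0,0): flips 1 -> legal
(0,1): flips 1 -> legal
(0,3): no bracket -> illegal
(0,4): flips 1 -> legal
(1,0): flips 1 -> legal
(1,4): flips 2 -> legal
(2,0): flips 1 -> legal
(2,4): flips 2 -> legal
(3,4): flips 2 -> legal
(4,2): no bracket -> illegal
(4,3): no bracket -> illegal
(4,4): flips 1 -> legal
B mobility = 9
-- W to move --
(0,1): flips 1 -> legal
(0,3): no bracket -> illegal
(1,0): no bracket -> illegal
(2,0): flips 2 -> legal
(3,0): flips 2 -> legal
(4,0): flips 2 -> legal
(4,2): no bracket -> illegal
(4,3): no bracket -> illegal
(5,0): flips 2 -> legal
(5,1): flips 3 -> legal
(5,2): no bracket -> illegal
W mobility = 6

Answer: B=9 W=6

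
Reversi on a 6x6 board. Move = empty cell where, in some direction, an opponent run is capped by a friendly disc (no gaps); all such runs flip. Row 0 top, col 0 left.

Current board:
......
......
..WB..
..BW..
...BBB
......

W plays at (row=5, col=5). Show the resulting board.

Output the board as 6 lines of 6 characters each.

Place W at (5,5); scan 8 dirs for brackets.
Dir NW: opp run (4,4) capped by W -> flip
Dir N: opp run (4,5), next='.' -> no flip
Dir NE: edge -> no flip
Dir W: first cell '.' (not opp) -> no flip
Dir E: edge -> no flip
Dir SW: edge -> no flip
Dir S: edge -> no flip
Dir SE: edge -> no flip
All flips: (4,4)

Answer: ......
......
..WB..
..BW..
...BWB
.....W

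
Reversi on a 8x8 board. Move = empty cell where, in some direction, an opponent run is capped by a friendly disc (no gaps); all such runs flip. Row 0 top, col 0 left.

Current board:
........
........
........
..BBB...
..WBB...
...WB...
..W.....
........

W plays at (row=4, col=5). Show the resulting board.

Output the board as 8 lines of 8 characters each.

Place W at (4,5); scan 8 dirs for brackets.
Dir NW: opp run (3,4), next='.' -> no flip
Dir N: first cell '.' (not opp) -> no flip
Dir NE: first cell '.' (not opp) -> no flip
Dir W: opp run (4,4) (4,3) capped by W -> flip
Dir E: first cell '.' (not opp) -> no flip
Dir SW: opp run (5,4), next='.' -> no flip
Dir S: first cell '.' (not opp) -> no flip
Dir SE: first cell '.' (not opp) -> no flip
All flips: (4,3) (4,4)

Answer: ........
........
........
..BBB...
..WWWW..
...WB...
..W.....
........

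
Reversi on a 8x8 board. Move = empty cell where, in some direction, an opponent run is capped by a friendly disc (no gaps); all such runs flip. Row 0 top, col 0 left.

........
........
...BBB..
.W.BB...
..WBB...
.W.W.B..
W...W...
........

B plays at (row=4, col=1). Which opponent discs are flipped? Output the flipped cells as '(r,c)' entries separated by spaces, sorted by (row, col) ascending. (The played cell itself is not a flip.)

Dir NW: first cell '.' (not opp) -> no flip
Dir N: opp run (3,1), next='.' -> no flip
Dir NE: first cell '.' (not opp) -> no flip
Dir W: first cell '.' (not opp) -> no flip
Dir E: opp run (4,2) capped by B -> flip
Dir SW: first cell '.' (not opp) -> no flip
Dir S: opp run (5,1), next='.' -> no flip
Dir SE: first cell '.' (not opp) -> no flip

Answer: (4,2)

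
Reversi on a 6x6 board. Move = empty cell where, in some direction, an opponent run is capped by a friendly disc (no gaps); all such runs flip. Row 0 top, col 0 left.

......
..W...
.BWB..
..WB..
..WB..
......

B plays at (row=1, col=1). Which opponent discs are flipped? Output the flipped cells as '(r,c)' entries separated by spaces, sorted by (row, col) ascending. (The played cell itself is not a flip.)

Dir NW: first cell '.' (not opp) -> no flip
Dir N: first cell '.' (not opp) -> no flip
Dir NE: first cell '.' (not opp) -> no flip
Dir W: first cell '.' (not opp) -> no flip
Dir E: opp run (1,2), next='.' -> no flip
Dir SW: first cell '.' (not opp) -> no flip
Dir S: first cell 'B' (not opp) -> no flip
Dir SE: opp run (2,2) capped by B -> flip

Answer: (2,2)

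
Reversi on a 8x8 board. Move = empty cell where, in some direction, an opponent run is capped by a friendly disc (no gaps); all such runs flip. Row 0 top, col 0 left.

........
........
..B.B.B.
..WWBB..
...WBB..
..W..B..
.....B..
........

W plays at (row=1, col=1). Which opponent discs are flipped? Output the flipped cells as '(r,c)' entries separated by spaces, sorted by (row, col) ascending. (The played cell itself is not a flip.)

Answer: (2,2)

Derivation:
Dir NW: first cell '.' (not opp) -> no flip
Dir N: first cell '.' (not opp) -> no flip
Dir NE: first cell '.' (not opp) -> no flip
Dir W: first cell '.' (not opp) -> no flip
Dir E: first cell '.' (not opp) -> no flip
Dir SW: first cell '.' (not opp) -> no flip
Dir S: first cell '.' (not opp) -> no flip
Dir SE: opp run (2,2) capped by W -> flip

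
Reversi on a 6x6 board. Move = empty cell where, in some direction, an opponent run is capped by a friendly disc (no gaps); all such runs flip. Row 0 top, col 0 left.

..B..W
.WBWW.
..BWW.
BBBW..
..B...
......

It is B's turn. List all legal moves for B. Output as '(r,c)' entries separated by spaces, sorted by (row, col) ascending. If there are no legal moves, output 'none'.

(0,0): flips 1 -> legal
(0,1): no bracket -> illegal
(0,3): no bracket -> illegal
(0,4): flips 1 -> legal
(1,0): flips 1 -> legal
(1,5): flips 4 -> legal
(2,0): flips 1 -> legal
(2,1): no bracket -> illegal
(2,5): flips 2 -> legal
(3,4): flips 2 -> legal
(3,5): flips 2 -> legal
(4,3): no bracket -> illegal
(4,4): flips 1 -> legal

Answer: (0,0) (0,4) (1,0) (1,5) (2,0) (2,5) (3,4) (3,5) (4,4)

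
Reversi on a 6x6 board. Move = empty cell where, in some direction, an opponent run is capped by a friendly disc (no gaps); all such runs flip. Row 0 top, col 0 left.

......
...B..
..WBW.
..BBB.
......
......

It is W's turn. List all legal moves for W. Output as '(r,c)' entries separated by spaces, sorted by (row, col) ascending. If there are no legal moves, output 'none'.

(0,2): flips 1 -> legal
(0,3): no bracket -> illegal
(0,4): flips 1 -> legal
(1,2): no bracket -> illegal
(1,4): no bracket -> illegal
(2,1): no bracket -> illegal
(2,5): no bracket -> illegal
(3,1): no bracket -> illegal
(3,5): no bracket -> illegal
(4,1): no bracket -> illegal
(4,2): flips 2 -> legal
(4,3): no bracket -> illegal
(4,4): flips 2 -> legal
(4,5): no bracket -> illegal

Answer: (0,2) (0,4) (4,2) (4,4)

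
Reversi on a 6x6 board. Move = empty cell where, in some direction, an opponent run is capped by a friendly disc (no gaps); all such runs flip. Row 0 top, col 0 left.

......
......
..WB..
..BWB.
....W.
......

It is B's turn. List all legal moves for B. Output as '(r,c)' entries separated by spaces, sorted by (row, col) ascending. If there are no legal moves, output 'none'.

Answer: (1,2) (2,1) (4,3) (5,4)

Derivation:
(1,1): no bracket -> illegal
(1,2): flips 1 -> legal
(1,3): no bracket -> illegal
(2,1): flips 1 -> legal
(2,4): no bracket -> illegal
(3,1): no bracket -> illegal
(3,5): no bracket -> illegal
(4,2): no bracket -> illegal
(4,3): flips 1 -> legal
(4,5): no bracket -> illegal
(5,3): no bracket -> illegal
(5,4): flips 1 -> legal
(5,5): no bracket -> illegal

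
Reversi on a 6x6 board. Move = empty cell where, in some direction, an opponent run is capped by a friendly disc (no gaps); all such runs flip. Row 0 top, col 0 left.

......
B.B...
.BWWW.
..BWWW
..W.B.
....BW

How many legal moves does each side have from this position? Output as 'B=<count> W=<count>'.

Answer: B=5 W=6

Derivation:
-- B to move --
(1,1): flips 2 -> legal
(1,3): no bracket -> illegal
(1,4): flips 3 -> legal
(1,5): no bracket -> illegal
(2,5): flips 3 -> legal
(3,1): no bracket -> illegal
(4,1): no bracket -> illegal
(4,3): no bracket -> illegal
(4,5): flips 2 -> legal
(5,1): no bracket -> illegal
(5,2): flips 1 -> legal
(5,3): no bracket -> illegal
B mobility = 5
-- W to move --
(0,0): no bracket -> illegal
(0,1): flips 1 -> legal
(0,2): flips 1 -> legal
(0,3): no bracket -> illegal
(1,1): no bracket -> illegal
(1,3): no bracket -> illegal
(2,0): flips 1 -> legal
(3,0): no bracket -> illegal
(3,1): flips 1 -> legal
(4,1): flips 1 -> legal
(4,3): no bracket -> illegal
(4,5): no bracket -> illegal
(5,3): flips 2 -> legal
W mobility = 6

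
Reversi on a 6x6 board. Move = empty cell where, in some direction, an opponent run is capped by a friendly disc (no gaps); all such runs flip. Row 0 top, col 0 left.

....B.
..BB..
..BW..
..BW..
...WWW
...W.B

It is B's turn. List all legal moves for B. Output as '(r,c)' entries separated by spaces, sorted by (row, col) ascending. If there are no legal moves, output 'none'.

Answer: (1,4) (2,4) (3,4) (3,5) (5,4)

Derivation:
(1,4): flips 1 -> legal
(2,4): flips 1 -> legal
(3,4): flips 2 -> legal
(3,5): flips 1 -> legal
(4,2): no bracket -> illegal
(5,2): no bracket -> illegal
(5,4): flips 1 -> legal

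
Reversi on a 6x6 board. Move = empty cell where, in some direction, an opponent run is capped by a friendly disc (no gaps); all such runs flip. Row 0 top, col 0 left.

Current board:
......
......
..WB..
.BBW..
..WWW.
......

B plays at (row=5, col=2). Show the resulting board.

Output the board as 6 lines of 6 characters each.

Answer: ......
......
..WB..
.BBW..
..BWW.
..B...

Derivation:
Place B at (5,2); scan 8 dirs for brackets.
Dir NW: first cell '.' (not opp) -> no flip
Dir N: opp run (4,2) capped by B -> flip
Dir NE: opp run (4,3), next='.' -> no flip
Dir W: first cell '.' (not opp) -> no flip
Dir E: first cell '.' (not opp) -> no flip
Dir SW: edge -> no flip
Dir S: edge -> no flip
Dir SE: edge -> no flip
All flips: (4,2)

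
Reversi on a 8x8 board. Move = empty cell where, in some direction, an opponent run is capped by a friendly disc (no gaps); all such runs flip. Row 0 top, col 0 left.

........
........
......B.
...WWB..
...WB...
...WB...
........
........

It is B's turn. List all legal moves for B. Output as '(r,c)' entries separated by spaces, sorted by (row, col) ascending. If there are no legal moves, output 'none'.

(2,2): flips 1 -> legal
(2,3): no bracket -> illegal
(2,4): flips 1 -> legal
(2,5): no bracket -> illegal
(3,2): flips 3 -> legal
(4,2): flips 1 -> legal
(4,5): no bracket -> illegal
(5,2): flips 1 -> legal
(6,2): flips 1 -> legal
(6,3): no bracket -> illegal
(6,4): no bracket -> illegal

Answer: (2,2) (2,4) (3,2) (4,2) (5,2) (6,2)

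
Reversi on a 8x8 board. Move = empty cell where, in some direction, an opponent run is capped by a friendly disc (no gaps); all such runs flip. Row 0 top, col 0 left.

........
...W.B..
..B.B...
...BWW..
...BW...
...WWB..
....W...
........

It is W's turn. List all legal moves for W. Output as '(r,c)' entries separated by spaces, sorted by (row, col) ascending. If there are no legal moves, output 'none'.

Answer: (1,1) (1,4) (2,3) (3,1) (3,2) (4,2) (4,6) (5,2) (5,6) (6,6)

Derivation:
(0,4): no bracket -> illegal
(0,5): no bracket -> illegal
(0,6): no bracket -> illegal
(1,1): flips 2 -> legal
(1,2): no bracket -> illegal
(1,4): flips 1 -> legal
(1,6): no bracket -> illegal
(2,1): no bracket -> illegal
(2,3): flips 2 -> legal
(2,5): no bracket -> illegal
(2,6): no bracket -> illegal
(3,1): flips 1 -> legal
(3,2): flips 2 -> legal
(4,2): flips 1 -> legal
(4,5): no bracket -> illegal
(4,6): flips 1 -> legal
(5,2): flips 1 -> legal
(5,6): flips 1 -> legal
(6,5): no bracket -> illegal
(6,6): flips 1 -> legal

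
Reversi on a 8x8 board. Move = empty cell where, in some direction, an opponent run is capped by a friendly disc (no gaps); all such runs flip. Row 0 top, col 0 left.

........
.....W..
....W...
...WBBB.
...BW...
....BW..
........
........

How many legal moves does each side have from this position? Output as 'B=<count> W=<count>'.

-- B to move --
(0,4): no bracket -> illegal
(0,5): no bracket -> illegal
(0,6): no bracket -> illegal
(1,3): flips 1 -> legal
(1,4): flips 1 -> legal
(1,6): no bracket -> illegal
(2,2): no bracket -> illegal
(2,3): flips 1 -> legal
(2,5): no bracket -> illegal
(2,6): no bracket -> illegal
(3,2): flips 1 -> legal
(4,2): no bracket -> illegal
(4,5): flips 1 -> legal
(4,6): no bracket -> illegal
(5,3): flips 1 -> legal
(5,6): flips 1 -> legal
(6,4): no bracket -> illegal
(6,5): no bracket -> illegal
(6,6): no bracket -> illegal
B mobility = 7
-- W to move --
(2,3): no bracket -> illegal
(2,5): no bracket -> illegal
(2,6): flips 1 -> legal
(2,7): no bracket -> illegal
(3,2): no bracket -> illegal
(3,7): flips 3 -> legal
(4,2): flips 1 -> legal
(4,5): no bracket -> illegal
(4,6): flips 1 -> legal
(4,7): no bracket -> illegal
(5,2): no bracket -> illegal
(5,3): flips 2 -> legal
(6,3): no bracket -> illegal
(6,4): flips 1 -> legal
(6,5): no bracket -> illegal
W mobility = 6

Answer: B=7 W=6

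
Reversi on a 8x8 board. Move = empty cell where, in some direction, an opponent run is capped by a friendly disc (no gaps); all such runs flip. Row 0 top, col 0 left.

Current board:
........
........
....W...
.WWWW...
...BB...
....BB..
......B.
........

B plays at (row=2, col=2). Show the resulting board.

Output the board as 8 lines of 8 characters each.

Place B at (2,2); scan 8 dirs for brackets.
Dir NW: first cell '.' (not opp) -> no flip
Dir N: first cell '.' (not opp) -> no flip
Dir NE: first cell '.' (not opp) -> no flip
Dir W: first cell '.' (not opp) -> no flip
Dir E: first cell '.' (not opp) -> no flip
Dir SW: opp run (3,1), next='.' -> no flip
Dir S: opp run (3,2), next='.' -> no flip
Dir SE: opp run (3,3) capped by B -> flip
All flips: (3,3)

Answer: ........
........
..B.W...
.WWBW...
...BB...
....BB..
......B.
........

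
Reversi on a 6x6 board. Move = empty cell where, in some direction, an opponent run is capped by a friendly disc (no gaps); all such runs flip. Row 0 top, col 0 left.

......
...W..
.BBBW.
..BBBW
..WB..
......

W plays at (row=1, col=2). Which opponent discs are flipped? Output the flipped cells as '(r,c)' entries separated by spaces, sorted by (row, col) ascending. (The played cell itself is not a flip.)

Dir NW: first cell '.' (not opp) -> no flip
Dir N: first cell '.' (not opp) -> no flip
Dir NE: first cell '.' (not opp) -> no flip
Dir W: first cell '.' (not opp) -> no flip
Dir E: first cell 'W' (not opp) -> no flip
Dir SW: opp run (2,1), next='.' -> no flip
Dir S: opp run (2,2) (3,2) capped by W -> flip
Dir SE: opp run (2,3) (3,4), next='.' -> no flip

Answer: (2,2) (3,2)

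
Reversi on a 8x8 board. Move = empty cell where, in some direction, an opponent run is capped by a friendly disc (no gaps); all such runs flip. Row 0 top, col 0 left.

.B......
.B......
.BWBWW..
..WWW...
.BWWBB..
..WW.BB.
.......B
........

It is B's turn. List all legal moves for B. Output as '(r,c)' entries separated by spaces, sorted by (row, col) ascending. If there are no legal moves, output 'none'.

Answer: (1,4) (2,6) (5,4) (6,2) (6,3)

Derivation:
(1,2): no bracket -> illegal
(1,3): no bracket -> illegal
(1,4): flips 2 -> legal
(1,5): no bracket -> illegal
(1,6): no bracket -> illegal
(2,6): flips 2 -> legal
(3,1): no bracket -> illegal
(3,5): no bracket -> illegal
(3,6): no bracket -> illegal
(5,1): no bracket -> illegal
(5,4): flips 2 -> legal
(6,1): no bracket -> illegal
(6,2): flips 1 -> legal
(6,3): flips 4 -> legal
(6,4): no bracket -> illegal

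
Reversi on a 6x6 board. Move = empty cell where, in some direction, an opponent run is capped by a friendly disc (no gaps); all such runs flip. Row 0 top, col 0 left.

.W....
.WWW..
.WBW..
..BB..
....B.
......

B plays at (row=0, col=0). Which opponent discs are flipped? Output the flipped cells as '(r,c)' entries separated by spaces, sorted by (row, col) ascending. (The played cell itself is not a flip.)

Dir NW: edge -> no flip
Dir N: edge -> no flip
Dir NE: edge -> no flip
Dir W: edge -> no flip
Dir E: opp run (0,1), next='.' -> no flip
Dir SW: edge -> no flip
Dir S: first cell '.' (not opp) -> no flip
Dir SE: opp run (1,1) capped by B -> flip

Answer: (1,1)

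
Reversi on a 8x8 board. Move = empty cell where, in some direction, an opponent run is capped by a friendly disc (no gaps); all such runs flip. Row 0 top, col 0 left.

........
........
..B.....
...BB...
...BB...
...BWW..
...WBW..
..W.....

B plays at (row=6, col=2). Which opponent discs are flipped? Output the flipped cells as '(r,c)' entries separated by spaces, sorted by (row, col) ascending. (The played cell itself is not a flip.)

Dir NW: first cell '.' (not opp) -> no flip
Dir N: first cell '.' (not opp) -> no flip
Dir NE: first cell 'B' (not opp) -> no flip
Dir W: first cell '.' (not opp) -> no flip
Dir E: opp run (6,3) capped by B -> flip
Dir SW: first cell '.' (not opp) -> no flip
Dir S: opp run (7,2), next=edge -> no flip
Dir SE: first cell '.' (not opp) -> no flip

Answer: (6,3)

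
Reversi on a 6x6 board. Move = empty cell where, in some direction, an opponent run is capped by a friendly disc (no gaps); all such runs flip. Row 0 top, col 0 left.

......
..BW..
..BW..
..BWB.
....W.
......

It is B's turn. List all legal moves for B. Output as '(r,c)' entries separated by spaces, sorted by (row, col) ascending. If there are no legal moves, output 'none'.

Answer: (0,4) (1,4) (2,4) (5,4) (5,5)

Derivation:
(0,2): no bracket -> illegal
(0,3): no bracket -> illegal
(0,4): flips 1 -> legal
(1,4): flips 2 -> legal
(2,4): flips 1 -> legal
(3,5): no bracket -> illegal
(4,2): no bracket -> illegal
(4,3): no bracket -> illegal
(4,5): no bracket -> illegal
(5,3): no bracket -> illegal
(5,4): flips 1 -> legal
(5,5): flips 2 -> legal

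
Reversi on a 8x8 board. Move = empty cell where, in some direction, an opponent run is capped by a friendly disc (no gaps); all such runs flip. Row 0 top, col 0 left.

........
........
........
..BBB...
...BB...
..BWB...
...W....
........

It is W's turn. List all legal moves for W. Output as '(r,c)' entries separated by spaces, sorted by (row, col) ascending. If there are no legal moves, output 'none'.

(2,1): no bracket -> illegal
(2,2): no bracket -> illegal
(2,3): flips 2 -> legal
(2,4): no bracket -> illegal
(2,5): no bracket -> illegal
(3,1): no bracket -> illegal
(3,5): flips 1 -> legal
(4,1): flips 1 -> legal
(4,2): no bracket -> illegal
(4,5): flips 1 -> legal
(5,1): flips 1 -> legal
(5,5): flips 1 -> legal
(6,1): no bracket -> illegal
(6,2): no bracket -> illegal
(6,4): no bracket -> illegal
(6,5): no bracket -> illegal

Answer: (2,3) (3,5) (4,1) (4,5) (5,1) (5,5)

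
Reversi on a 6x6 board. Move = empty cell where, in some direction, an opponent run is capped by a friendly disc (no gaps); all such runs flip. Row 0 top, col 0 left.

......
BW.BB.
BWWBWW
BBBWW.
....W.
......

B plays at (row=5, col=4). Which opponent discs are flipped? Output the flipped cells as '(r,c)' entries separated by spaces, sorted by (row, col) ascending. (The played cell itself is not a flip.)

Answer: (2,4) (3,4) (4,4)

Derivation:
Dir NW: first cell '.' (not opp) -> no flip
Dir N: opp run (4,4) (3,4) (2,4) capped by B -> flip
Dir NE: first cell '.' (not opp) -> no flip
Dir W: first cell '.' (not opp) -> no flip
Dir E: first cell '.' (not opp) -> no flip
Dir SW: edge -> no flip
Dir S: edge -> no flip
Dir SE: edge -> no flip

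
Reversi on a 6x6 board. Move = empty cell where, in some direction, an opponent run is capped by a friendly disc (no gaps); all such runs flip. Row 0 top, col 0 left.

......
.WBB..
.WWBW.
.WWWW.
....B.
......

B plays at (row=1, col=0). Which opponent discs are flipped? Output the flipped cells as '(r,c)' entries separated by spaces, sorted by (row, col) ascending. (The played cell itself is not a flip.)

Dir NW: edge -> no flip
Dir N: first cell '.' (not opp) -> no flip
Dir NE: first cell '.' (not opp) -> no flip
Dir W: edge -> no flip
Dir E: opp run (1,1) capped by B -> flip
Dir SW: edge -> no flip
Dir S: first cell '.' (not opp) -> no flip
Dir SE: opp run (2,1) (3,2), next='.' -> no flip

Answer: (1,1)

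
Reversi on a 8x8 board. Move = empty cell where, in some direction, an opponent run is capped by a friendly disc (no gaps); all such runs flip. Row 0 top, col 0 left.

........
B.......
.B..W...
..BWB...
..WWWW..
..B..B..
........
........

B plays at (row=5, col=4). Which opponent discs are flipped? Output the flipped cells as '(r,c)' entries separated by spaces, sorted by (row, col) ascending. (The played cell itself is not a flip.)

Answer: (4,3) (4,4)

Derivation:
Dir NW: opp run (4,3) capped by B -> flip
Dir N: opp run (4,4) capped by B -> flip
Dir NE: opp run (4,5), next='.' -> no flip
Dir W: first cell '.' (not opp) -> no flip
Dir E: first cell 'B' (not opp) -> no flip
Dir SW: first cell '.' (not opp) -> no flip
Dir S: first cell '.' (not opp) -> no flip
Dir SE: first cell '.' (not opp) -> no flip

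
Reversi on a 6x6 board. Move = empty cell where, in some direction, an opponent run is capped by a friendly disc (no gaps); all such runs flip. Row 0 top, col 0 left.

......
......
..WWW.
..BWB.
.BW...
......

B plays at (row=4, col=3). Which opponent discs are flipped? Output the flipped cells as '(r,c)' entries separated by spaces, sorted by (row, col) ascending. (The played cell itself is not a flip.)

Answer: (4,2)

Derivation:
Dir NW: first cell 'B' (not opp) -> no flip
Dir N: opp run (3,3) (2,3), next='.' -> no flip
Dir NE: first cell 'B' (not opp) -> no flip
Dir W: opp run (4,2) capped by B -> flip
Dir E: first cell '.' (not opp) -> no flip
Dir SW: first cell '.' (not opp) -> no flip
Dir S: first cell '.' (not opp) -> no flip
Dir SE: first cell '.' (not opp) -> no flip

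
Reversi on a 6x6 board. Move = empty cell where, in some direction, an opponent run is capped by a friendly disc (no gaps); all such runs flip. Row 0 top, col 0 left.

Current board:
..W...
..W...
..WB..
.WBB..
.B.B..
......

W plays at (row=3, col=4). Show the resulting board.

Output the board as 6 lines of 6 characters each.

Place W at (3,4); scan 8 dirs for brackets.
Dir NW: opp run (2,3) capped by W -> flip
Dir N: first cell '.' (not opp) -> no flip
Dir NE: first cell '.' (not opp) -> no flip
Dir W: opp run (3,3) (3,2) capped by W -> flip
Dir E: first cell '.' (not opp) -> no flip
Dir SW: opp run (4,3), next='.' -> no flip
Dir S: first cell '.' (not opp) -> no flip
Dir SE: first cell '.' (not opp) -> no flip
All flips: (2,3) (3,2) (3,3)

Answer: ..W...
..W...
..WW..
.WWWW.
.B.B..
......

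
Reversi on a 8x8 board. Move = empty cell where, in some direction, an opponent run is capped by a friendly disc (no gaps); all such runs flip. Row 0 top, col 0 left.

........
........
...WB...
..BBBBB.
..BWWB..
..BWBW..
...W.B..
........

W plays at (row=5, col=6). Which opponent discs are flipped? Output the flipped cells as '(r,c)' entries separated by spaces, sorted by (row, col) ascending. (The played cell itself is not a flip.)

Answer: (3,4) (4,5)

Derivation:
Dir NW: opp run (4,5) (3,4) capped by W -> flip
Dir N: first cell '.' (not opp) -> no flip
Dir NE: first cell '.' (not opp) -> no flip
Dir W: first cell 'W' (not opp) -> no flip
Dir E: first cell '.' (not opp) -> no flip
Dir SW: opp run (6,5), next='.' -> no flip
Dir S: first cell '.' (not opp) -> no flip
Dir SE: first cell '.' (not opp) -> no flip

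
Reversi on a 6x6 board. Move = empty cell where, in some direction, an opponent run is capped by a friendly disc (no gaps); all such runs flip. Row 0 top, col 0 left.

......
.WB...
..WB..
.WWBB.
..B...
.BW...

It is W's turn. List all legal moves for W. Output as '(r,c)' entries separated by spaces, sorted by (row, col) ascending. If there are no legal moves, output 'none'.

(0,1): no bracket -> illegal
(0,2): flips 1 -> legal
(0,3): no bracket -> illegal
(1,3): flips 1 -> legal
(1,4): flips 1 -> legal
(2,1): no bracket -> illegal
(2,4): flips 1 -> legal
(2,5): no bracket -> illegal
(3,5): flips 2 -> legal
(4,0): no bracket -> illegal
(4,1): no bracket -> illegal
(4,3): no bracket -> illegal
(4,4): flips 1 -> legal
(4,5): no bracket -> illegal
(5,0): flips 1 -> legal
(5,3): flips 1 -> legal

Answer: (0,2) (1,3) (1,4) (2,4) (3,5) (4,4) (5,0) (5,3)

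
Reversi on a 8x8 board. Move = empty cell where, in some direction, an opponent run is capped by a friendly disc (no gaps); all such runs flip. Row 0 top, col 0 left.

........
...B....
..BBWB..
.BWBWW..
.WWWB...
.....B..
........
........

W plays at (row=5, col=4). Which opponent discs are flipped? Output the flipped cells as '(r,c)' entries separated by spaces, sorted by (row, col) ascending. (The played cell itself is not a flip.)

Dir NW: first cell 'W' (not opp) -> no flip
Dir N: opp run (4,4) capped by W -> flip
Dir NE: first cell '.' (not opp) -> no flip
Dir W: first cell '.' (not opp) -> no flip
Dir E: opp run (5,5), next='.' -> no flip
Dir SW: first cell '.' (not opp) -> no flip
Dir S: first cell '.' (not opp) -> no flip
Dir SE: first cell '.' (not opp) -> no flip

Answer: (4,4)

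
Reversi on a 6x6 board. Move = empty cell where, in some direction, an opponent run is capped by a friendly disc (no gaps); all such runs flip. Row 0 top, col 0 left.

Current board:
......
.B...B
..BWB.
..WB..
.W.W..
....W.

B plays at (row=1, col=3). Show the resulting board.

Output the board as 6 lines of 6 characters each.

Answer: ......
.B.B.B
..BBB.
..WB..
.W.W..
....W.

Derivation:
Place B at (1,3); scan 8 dirs for brackets.
Dir NW: first cell '.' (not opp) -> no flip
Dir N: first cell '.' (not opp) -> no flip
Dir NE: first cell '.' (not opp) -> no flip
Dir W: first cell '.' (not opp) -> no flip
Dir E: first cell '.' (not opp) -> no flip
Dir SW: first cell 'B' (not opp) -> no flip
Dir S: opp run (2,3) capped by B -> flip
Dir SE: first cell 'B' (not opp) -> no flip
All flips: (2,3)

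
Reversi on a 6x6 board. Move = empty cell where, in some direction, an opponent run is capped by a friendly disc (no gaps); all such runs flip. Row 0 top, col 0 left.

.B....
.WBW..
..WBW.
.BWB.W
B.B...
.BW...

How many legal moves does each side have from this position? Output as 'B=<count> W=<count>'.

-- B to move --
(0,0): flips 2 -> legal
(0,2): no bracket -> illegal
(0,3): flips 1 -> legal
(0,4): flips 2 -> legal
(1,0): flips 1 -> legal
(1,4): flips 1 -> legal
(1,5): flips 1 -> legal
(2,0): no bracket -> illegal
(2,1): flips 2 -> legal
(2,5): flips 1 -> legal
(3,4): no bracket -> illegal
(4,1): flips 1 -> legal
(4,3): no bracket -> illegal
(4,4): no bracket -> illegal
(4,5): no bracket -> illegal
(5,3): flips 1 -> legal
B mobility = 10
-- W to move --
(0,0): no bracket -> illegal
(0,2): flips 1 -> legal
(0,3): no bracket -> illegal
(1,0): no bracket -> illegal
(1,4): flips 1 -> legal
(2,0): no bracket -> illegal
(2,1): no bracket -> illegal
(3,0): flips 1 -> legal
(3,4): flips 1 -> legal
(4,1): no bracket -> illegal
(4,3): flips 2 -> legal
(4,4): flips 1 -> legal
(5,0): flips 1 -> legal
(5,3): no bracket -> illegal
W mobility = 7

Answer: B=10 W=7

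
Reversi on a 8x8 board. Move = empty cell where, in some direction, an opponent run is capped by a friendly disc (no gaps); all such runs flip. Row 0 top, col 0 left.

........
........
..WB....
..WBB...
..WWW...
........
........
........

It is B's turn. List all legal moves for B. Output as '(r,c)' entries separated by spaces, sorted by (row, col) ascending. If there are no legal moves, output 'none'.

(1,1): flips 1 -> legal
(1,2): no bracket -> illegal
(1,3): no bracket -> illegal
(2,1): flips 1 -> legal
(3,1): flips 1 -> legal
(3,5): no bracket -> illegal
(4,1): flips 1 -> legal
(4,5): no bracket -> illegal
(5,1): flips 1 -> legal
(5,2): flips 1 -> legal
(5,3): flips 1 -> legal
(5,4): flips 1 -> legal
(5,5): flips 1 -> legal

Answer: (1,1) (2,1) (3,1) (4,1) (5,1) (5,2) (5,3) (5,4) (5,5)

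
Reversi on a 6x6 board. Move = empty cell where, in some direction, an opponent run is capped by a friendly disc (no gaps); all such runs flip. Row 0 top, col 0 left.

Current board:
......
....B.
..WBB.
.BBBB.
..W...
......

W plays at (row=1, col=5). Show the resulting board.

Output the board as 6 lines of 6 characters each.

Answer: ......
....BW
..WBW.
.BBWB.
..W...
......

Derivation:
Place W at (1,5); scan 8 dirs for brackets.
Dir NW: first cell '.' (not opp) -> no flip
Dir N: first cell '.' (not opp) -> no flip
Dir NE: edge -> no flip
Dir W: opp run (1,4), next='.' -> no flip
Dir E: edge -> no flip
Dir SW: opp run (2,4) (3,3) capped by W -> flip
Dir S: first cell '.' (not opp) -> no flip
Dir SE: edge -> no flip
All flips: (2,4) (3,3)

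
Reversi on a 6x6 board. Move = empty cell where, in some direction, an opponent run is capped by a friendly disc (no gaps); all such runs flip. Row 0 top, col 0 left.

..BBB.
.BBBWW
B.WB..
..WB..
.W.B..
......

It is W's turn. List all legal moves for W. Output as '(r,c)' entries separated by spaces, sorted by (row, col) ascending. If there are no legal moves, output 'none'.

(0,0): flips 1 -> legal
(0,1): no bracket -> illegal
(0,5): no bracket -> illegal
(1,0): flips 3 -> legal
(2,1): no bracket -> illegal
(2,4): flips 1 -> legal
(3,0): no bracket -> illegal
(3,1): no bracket -> illegal
(3,4): flips 1 -> legal
(4,2): no bracket -> illegal
(4,4): flips 1 -> legal
(5,2): no bracket -> illegal
(5,3): no bracket -> illegal
(5,4): flips 1 -> legal

Answer: (0,0) (1,0) (2,4) (3,4) (4,4) (5,4)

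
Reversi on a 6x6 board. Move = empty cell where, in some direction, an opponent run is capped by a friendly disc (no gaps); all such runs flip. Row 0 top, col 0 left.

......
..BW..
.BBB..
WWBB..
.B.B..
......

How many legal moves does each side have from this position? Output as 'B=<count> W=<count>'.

Answer: B=4 W=6

Derivation:
-- B to move --
(0,2): no bracket -> illegal
(0,3): flips 1 -> legal
(0,4): flips 1 -> legal
(1,4): flips 1 -> legal
(2,0): no bracket -> illegal
(2,4): no bracket -> illegal
(4,0): flips 1 -> legal
(4,2): no bracket -> illegal
B mobility = 4
-- W to move --
(0,1): no bracket -> illegal
(0,2): no bracket -> illegal
(0,3): flips 2 -> legal
(1,0): no bracket -> illegal
(1,1): flips 2 -> legal
(1,4): no bracket -> illegal
(2,0): no bracket -> illegal
(2,4): no bracket -> illegal
(3,4): flips 2 -> legal
(4,0): no bracket -> illegal
(4,2): no bracket -> illegal
(4,4): no bracket -> illegal
(5,0): no bracket -> illegal
(5,1): flips 1 -> legal
(5,2): flips 1 -> legal
(5,3): flips 3 -> legal
(5,4): no bracket -> illegal
W mobility = 6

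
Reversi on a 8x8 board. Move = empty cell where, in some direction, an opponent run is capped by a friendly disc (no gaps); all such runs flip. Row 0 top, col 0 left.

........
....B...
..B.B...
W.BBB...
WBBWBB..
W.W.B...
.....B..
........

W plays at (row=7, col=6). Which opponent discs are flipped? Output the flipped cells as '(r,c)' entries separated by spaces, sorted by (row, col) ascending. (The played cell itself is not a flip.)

Answer: (5,4) (6,5)

Derivation:
Dir NW: opp run (6,5) (5,4) capped by W -> flip
Dir N: first cell '.' (not opp) -> no flip
Dir NE: first cell '.' (not opp) -> no flip
Dir W: first cell '.' (not opp) -> no flip
Dir E: first cell '.' (not opp) -> no flip
Dir SW: edge -> no flip
Dir S: edge -> no flip
Dir SE: edge -> no flip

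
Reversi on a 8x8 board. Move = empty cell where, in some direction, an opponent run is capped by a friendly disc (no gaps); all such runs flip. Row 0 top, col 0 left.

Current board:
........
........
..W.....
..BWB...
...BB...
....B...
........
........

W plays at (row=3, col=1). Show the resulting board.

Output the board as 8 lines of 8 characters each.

Place W at (3,1); scan 8 dirs for brackets.
Dir NW: first cell '.' (not opp) -> no flip
Dir N: first cell '.' (not opp) -> no flip
Dir NE: first cell 'W' (not opp) -> no flip
Dir W: first cell '.' (not opp) -> no flip
Dir E: opp run (3,2) capped by W -> flip
Dir SW: first cell '.' (not opp) -> no flip
Dir S: first cell '.' (not opp) -> no flip
Dir SE: first cell '.' (not opp) -> no flip
All flips: (3,2)

Answer: ........
........
..W.....
.WWWB...
...BB...
....B...
........
........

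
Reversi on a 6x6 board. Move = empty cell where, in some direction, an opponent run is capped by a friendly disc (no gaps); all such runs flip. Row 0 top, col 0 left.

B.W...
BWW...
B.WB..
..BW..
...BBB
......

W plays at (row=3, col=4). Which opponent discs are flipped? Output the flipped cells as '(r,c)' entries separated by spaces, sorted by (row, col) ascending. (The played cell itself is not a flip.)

Dir NW: opp run (2,3) capped by W -> flip
Dir N: first cell '.' (not opp) -> no flip
Dir NE: first cell '.' (not opp) -> no flip
Dir W: first cell 'W' (not opp) -> no flip
Dir E: first cell '.' (not opp) -> no flip
Dir SW: opp run (4,3), next='.' -> no flip
Dir S: opp run (4,4), next='.' -> no flip
Dir SE: opp run (4,5), next=edge -> no flip

Answer: (2,3)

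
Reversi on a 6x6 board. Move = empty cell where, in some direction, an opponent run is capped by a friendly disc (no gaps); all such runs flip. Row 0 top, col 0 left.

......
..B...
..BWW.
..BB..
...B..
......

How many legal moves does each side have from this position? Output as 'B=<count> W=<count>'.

-- B to move --
(1,3): flips 1 -> legal
(1,4): flips 1 -> legal
(1,5): flips 1 -> legal
(2,5): flips 2 -> legal
(3,4): flips 1 -> legal
(3,5): no bracket -> illegal
B mobility = 5
-- W to move --
(0,1): flips 1 -> legal
(0,2): no bracket -> illegal
(0,3): no bracket -> illegal
(1,1): no bracket -> illegal
(1,3): no bracket -> illegal
(2,1): flips 1 -> legal
(3,1): no bracket -> illegal
(3,4): no bracket -> illegal
(4,1): flips 1 -> legal
(4,2): flips 1 -> legal
(4,4): no bracket -> illegal
(5,2): no bracket -> illegal
(5,3): flips 2 -> legal
(5,4): no bracket -> illegal
W mobility = 5

Answer: B=5 W=5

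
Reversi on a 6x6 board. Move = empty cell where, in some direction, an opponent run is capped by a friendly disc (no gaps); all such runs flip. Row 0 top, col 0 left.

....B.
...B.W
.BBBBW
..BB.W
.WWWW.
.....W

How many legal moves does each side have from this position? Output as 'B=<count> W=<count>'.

Answer: B=5 W=7

Derivation:
-- B to move --
(0,5): no bracket -> illegal
(1,4): no bracket -> illegal
(3,0): no bracket -> illegal
(3,1): no bracket -> illegal
(3,4): no bracket -> illegal
(4,0): no bracket -> illegal
(4,5): no bracket -> illegal
(5,0): flips 1 -> legal
(5,1): flips 1 -> legal
(5,2): flips 1 -> legal
(5,3): flips 1 -> legal
(5,4): flips 1 -> legal
B mobility = 5
-- W to move --
(0,2): flips 2 -> legal
(0,3): flips 3 -> legal
(0,5): no bracket -> illegal
(1,0): flips 2 -> legal
(1,1): flips 2 -> legal
(1,2): flips 2 -> legal
(1,4): flips 2 -> legal
(2,0): flips 4 -> legal
(3,0): no bracket -> illegal
(3,1): no bracket -> illegal
(3,4): no bracket -> illegal
W mobility = 7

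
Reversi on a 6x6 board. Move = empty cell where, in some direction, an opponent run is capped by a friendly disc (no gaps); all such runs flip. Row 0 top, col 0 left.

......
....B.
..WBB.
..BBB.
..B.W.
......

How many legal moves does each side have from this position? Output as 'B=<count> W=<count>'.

-- B to move --
(1,1): flips 1 -> legal
(1,2): flips 1 -> legal
(1,3): no bracket -> illegal
(2,1): flips 1 -> legal
(3,1): no bracket -> illegal
(3,5): no bracket -> illegal
(4,3): no bracket -> illegal
(4,5): no bracket -> illegal
(5,3): no bracket -> illegal
(5,4): flips 1 -> legal
(5,5): flips 1 -> legal
B mobility = 5
-- W to move --
(0,3): no bracket -> illegal
(0,4): flips 3 -> legal
(0,5): no bracket -> illegal
(1,2): no bracket -> illegal
(1,3): no bracket -> illegal
(1,5): no bracket -> illegal
(2,1): no bracket -> illegal
(2,5): flips 2 -> legal
(3,1): no bracket -> illegal
(3,5): no bracket -> illegal
(4,1): no bracket -> illegal
(4,3): no bracket -> illegal
(4,5): no bracket -> illegal
(5,1): no bracket -> illegal
(5,2): flips 2 -> legal
(5,3): no bracket -> illegal
W mobility = 3

Answer: B=5 W=3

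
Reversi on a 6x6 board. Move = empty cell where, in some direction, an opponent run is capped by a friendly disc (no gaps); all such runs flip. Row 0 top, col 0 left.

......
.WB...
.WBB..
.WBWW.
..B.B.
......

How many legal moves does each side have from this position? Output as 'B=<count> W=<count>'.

-- B to move --
(0,0): flips 1 -> legal
(0,1): no bracket -> illegal
(0,2): no bracket -> illegal
(1,0): flips 2 -> legal
(2,0): flips 2 -> legal
(2,4): flips 2 -> legal
(2,5): no bracket -> illegal
(3,0): flips 2 -> legal
(3,5): flips 2 -> legal
(4,0): flips 1 -> legal
(4,1): no bracket -> illegal
(4,3): flips 1 -> legal
(4,5): flips 1 -> legal
B mobility = 9
-- W to move --
(0,1): flips 2 -> legal
(0,2): no bracket -> illegal
(0,3): flips 1 -> legal
(1,3): flips 3 -> legal
(1,4): no bracket -> illegal
(2,4): flips 2 -> legal
(3,5): no bracket -> illegal
(4,1): no bracket -> illegal
(4,3): flips 1 -> legal
(4,5): no bracket -> illegal
(5,1): flips 1 -> legal
(5,2): no bracket -> illegal
(5,3): flips 1 -> legal
(5,4): flips 1 -> legal
(5,5): flips 1 -> legal
W mobility = 9

Answer: B=9 W=9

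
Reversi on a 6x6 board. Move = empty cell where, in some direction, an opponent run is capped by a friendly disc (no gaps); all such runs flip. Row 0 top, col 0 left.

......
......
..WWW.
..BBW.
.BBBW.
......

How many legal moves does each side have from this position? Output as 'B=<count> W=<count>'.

Answer: B=9 W=6

Derivation:
-- B to move --
(1,1): flips 1 -> legal
(1,2): flips 1 -> legal
(1,3): flips 1 -> legal
(1,4): flips 1 -> legal
(1,5): flips 1 -> legal
(2,1): no bracket -> illegal
(2,5): flips 1 -> legal
(3,1): no bracket -> illegal
(3,5): flips 1 -> legal
(4,5): flips 1 -> legal
(5,3): no bracket -> illegal
(5,4): no bracket -> illegal
(5,5): flips 1 -> legal
B mobility = 9
-- W to move --
(2,1): no bracket -> illegal
(3,0): no bracket -> illegal
(3,1): flips 2 -> legal
(4,0): flips 3 -> legal
(5,0): flips 2 -> legal
(5,1): flips 2 -> legal
(5,2): flips 3 -> legal
(5,3): flips 2 -> legal
(5,4): no bracket -> illegal
W mobility = 6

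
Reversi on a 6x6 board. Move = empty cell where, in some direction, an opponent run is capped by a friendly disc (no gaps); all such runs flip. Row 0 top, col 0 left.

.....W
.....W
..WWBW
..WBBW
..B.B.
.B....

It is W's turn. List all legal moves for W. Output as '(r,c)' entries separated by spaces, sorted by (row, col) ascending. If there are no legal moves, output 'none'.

(1,3): flips 1 -> legal
(1,4): no bracket -> illegal
(3,1): no bracket -> illegal
(4,0): no bracket -> illegal
(4,1): no bracket -> illegal
(4,3): flips 2 -> legal
(4,5): flips 1 -> legal
(5,0): no bracket -> illegal
(5,2): flips 1 -> legal
(5,3): flips 1 -> legal
(5,4): no bracket -> illegal
(5,5): flips 2 -> legal

Answer: (1,3) (4,3) (4,5) (5,2) (5,3) (5,5)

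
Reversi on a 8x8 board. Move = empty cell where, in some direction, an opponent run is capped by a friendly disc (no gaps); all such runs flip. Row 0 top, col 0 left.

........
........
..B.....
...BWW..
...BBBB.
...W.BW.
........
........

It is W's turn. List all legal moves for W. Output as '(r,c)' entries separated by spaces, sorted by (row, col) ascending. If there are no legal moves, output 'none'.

(1,1): no bracket -> illegal
(1,2): no bracket -> illegal
(1,3): no bracket -> illegal
(2,1): no bracket -> illegal
(2,3): flips 2 -> legal
(2,4): no bracket -> illegal
(3,1): no bracket -> illegal
(3,2): flips 1 -> legal
(3,6): flips 1 -> legal
(3,7): no bracket -> illegal
(4,2): no bracket -> illegal
(4,7): no bracket -> illegal
(5,2): flips 1 -> legal
(5,4): flips 2 -> legal
(5,7): flips 1 -> legal
(6,4): no bracket -> illegal
(6,5): flips 2 -> legal
(6,6): no bracket -> illegal

Answer: (2,3) (3,2) (3,6) (5,2) (5,4) (5,7) (6,5)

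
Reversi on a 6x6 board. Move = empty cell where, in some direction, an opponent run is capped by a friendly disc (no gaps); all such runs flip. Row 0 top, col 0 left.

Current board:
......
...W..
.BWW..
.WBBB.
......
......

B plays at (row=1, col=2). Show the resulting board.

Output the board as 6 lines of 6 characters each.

Answer: ......
..BW..
.BBB..
.WBBB.
......
......

Derivation:
Place B at (1,2); scan 8 dirs for brackets.
Dir NW: first cell '.' (not opp) -> no flip
Dir N: first cell '.' (not opp) -> no flip
Dir NE: first cell '.' (not opp) -> no flip
Dir W: first cell '.' (not opp) -> no flip
Dir E: opp run (1,3), next='.' -> no flip
Dir SW: first cell 'B' (not opp) -> no flip
Dir S: opp run (2,2) capped by B -> flip
Dir SE: opp run (2,3) capped by B -> flip
All flips: (2,2) (2,3)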